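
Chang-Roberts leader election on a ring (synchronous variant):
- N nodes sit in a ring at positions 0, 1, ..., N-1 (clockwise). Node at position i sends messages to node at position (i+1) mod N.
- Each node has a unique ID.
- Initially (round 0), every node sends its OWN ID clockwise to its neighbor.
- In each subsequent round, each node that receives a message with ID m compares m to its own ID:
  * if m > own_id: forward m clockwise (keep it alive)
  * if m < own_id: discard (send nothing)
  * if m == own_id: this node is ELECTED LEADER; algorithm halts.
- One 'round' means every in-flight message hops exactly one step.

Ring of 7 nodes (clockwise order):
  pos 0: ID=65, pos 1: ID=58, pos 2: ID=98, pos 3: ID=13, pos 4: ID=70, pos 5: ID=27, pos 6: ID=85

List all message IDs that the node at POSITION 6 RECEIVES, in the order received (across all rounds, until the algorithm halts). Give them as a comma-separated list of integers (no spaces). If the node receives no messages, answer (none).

Answer: 27,70,98

Derivation:
Round 1: pos1(id58) recv 65: fwd; pos2(id98) recv 58: drop; pos3(id13) recv 98: fwd; pos4(id70) recv 13: drop; pos5(id27) recv 70: fwd; pos6(id85) recv 27: drop; pos0(id65) recv 85: fwd
Round 2: pos2(id98) recv 65: drop; pos4(id70) recv 98: fwd; pos6(id85) recv 70: drop; pos1(id58) recv 85: fwd
Round 3: pos5(id27) recv 98: fwd; pos2(id98) recv 85: drop
Round 4: pos6(id85) recv 98: fwd
Round 5: pos0(id65) recv 98: fwd
Round 6: pos1(id58) recv 98: fwd
Round 7: pos2(id98) recv 98: ELECTED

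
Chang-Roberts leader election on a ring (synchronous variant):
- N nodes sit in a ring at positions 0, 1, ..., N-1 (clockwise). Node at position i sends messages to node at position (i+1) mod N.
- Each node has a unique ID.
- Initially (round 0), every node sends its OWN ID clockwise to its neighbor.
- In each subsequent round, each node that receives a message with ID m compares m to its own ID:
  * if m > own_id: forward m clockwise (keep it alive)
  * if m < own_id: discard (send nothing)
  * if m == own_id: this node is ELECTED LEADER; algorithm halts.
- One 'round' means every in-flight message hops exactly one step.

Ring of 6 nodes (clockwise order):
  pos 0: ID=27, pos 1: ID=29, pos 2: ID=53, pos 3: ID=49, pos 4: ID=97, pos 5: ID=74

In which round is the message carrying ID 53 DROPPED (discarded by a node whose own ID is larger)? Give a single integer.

Round 1: pos1(id29) recv 27: drop; pos2(id53) recv 29: drop; pos3(id49) recv 53: fwd; pos4(id97) recv 49: drop; pos5(id74) recv 97: fwd; pos0(id27) recv 74: fwd
Round 2: pos4(id97) recv 53: drop; pos0(id27) recv 97: fwd; pos1(id29) recv 74: fwd
Round 3: pos1(id29) recv 97: fwd; pos2(id53) recv 74: fwd
Round 4: pos2(id53) recv 97: fwd; pos3(id49) recv 74: fwd
Round 5: pos3(id49) recv 97: fwd; pos4(id97) recv 74: drop
Round 6: pos4(id97) recv 97: ELECTED
Message ID 53 originates at pos 2; dropped at pos 4 in round 2

Answer: 2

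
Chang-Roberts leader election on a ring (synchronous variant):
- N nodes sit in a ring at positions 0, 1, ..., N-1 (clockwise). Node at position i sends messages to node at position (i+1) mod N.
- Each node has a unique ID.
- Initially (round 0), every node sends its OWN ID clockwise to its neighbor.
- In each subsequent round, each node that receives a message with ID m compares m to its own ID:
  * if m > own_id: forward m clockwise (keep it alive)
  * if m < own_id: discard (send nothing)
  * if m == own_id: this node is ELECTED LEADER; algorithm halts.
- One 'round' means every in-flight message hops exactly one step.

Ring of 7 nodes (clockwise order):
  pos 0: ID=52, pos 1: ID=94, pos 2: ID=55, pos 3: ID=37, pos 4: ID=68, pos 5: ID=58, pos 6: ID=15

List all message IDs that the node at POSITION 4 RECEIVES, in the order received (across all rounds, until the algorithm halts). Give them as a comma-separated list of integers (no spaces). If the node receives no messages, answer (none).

Answer: 37,55,94

Derivation:
Round 1: pos1(id94) recv 52: drop; pos2(id55) recv 94: fwd; pos3(id37) recv 55: fwd; pos4(id68) recv 37: drop; pos5(id58) recv 68: fwd; pos6(id15) recv 58: fwd; pos0(id52) recv 15: drop
Round 2: pos3(id37) recv 94: fwd; pos4(id68) recv 55: drop; pos6(id15) recv 68: fwd; pos0(id52) recv 58: fwd
Round 3: pos4(id68) recv 94: fwd; pos0(id52) recv 68: fwd; pos1(id94) recv 58: drop
Round 4: pos5(id58) recv 94: fwd; pos1(id94) recv 68: drop
Round 5: pos6(id15) recv 94: fwd
Round 6: pos0(id52) recv 94: fwd
Round 7: pos1(id94) recv 94: ELECTED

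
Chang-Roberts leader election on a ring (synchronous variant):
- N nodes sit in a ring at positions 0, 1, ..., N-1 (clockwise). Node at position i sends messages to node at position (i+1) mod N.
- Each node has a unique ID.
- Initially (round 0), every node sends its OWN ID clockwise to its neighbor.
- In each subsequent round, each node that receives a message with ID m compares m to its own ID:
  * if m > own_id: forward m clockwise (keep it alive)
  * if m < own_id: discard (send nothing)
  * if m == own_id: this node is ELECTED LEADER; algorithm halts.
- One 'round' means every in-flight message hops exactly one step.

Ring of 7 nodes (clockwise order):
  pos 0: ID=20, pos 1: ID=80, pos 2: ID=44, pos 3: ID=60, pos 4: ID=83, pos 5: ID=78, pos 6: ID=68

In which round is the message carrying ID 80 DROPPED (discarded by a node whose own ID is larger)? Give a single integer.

Answer: 3

Derivation:
Round 1: pos1(id80) recv 20: drop; pos2(id44) recv 80: fwd; pos3(id60) recv 44: drop; pos4(id83) recv 60: drop; pos5(id78) recv 83: fwd; pos6(id68) recv 78: fwd; pos0(id20) recv 68: fwd
Round 2: pos3(id60) recv 80: fwd; pos6(id68) recv 83: fwd; pos0(id20) recv 78: fwd; pos1(id80) recv 68: drop
Round 3: pos4(id83) recv 80: drop; pos0(id20) recv 83: fwd; pos1(id80) recv 78: drop
Round 4: pos1(id80) recv 83: fwd
Round 5: pos2(id44) recv 83: fwd
Round 6: pos3(id60) recv 83: fwd
Round 7: pos4(id83) recv 83: ELECTED
Message ID 80 originates at pos 1; dropped at pos 4 in round 3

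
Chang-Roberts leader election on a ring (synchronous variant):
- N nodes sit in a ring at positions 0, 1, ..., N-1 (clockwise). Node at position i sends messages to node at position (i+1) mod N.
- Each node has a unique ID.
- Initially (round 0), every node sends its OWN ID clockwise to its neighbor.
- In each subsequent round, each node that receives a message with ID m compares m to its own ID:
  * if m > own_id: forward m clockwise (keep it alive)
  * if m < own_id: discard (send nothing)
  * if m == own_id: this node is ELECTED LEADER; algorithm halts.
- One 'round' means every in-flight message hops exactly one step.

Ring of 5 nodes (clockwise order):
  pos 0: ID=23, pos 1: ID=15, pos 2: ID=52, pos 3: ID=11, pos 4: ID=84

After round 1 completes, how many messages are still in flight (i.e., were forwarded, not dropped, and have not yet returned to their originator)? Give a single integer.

Round 1: pos1(id15) recv 23: fwd; pos2(id52) recv 15: drop; pos3(id11) recv 52: fwd; pos4(id84) recv 11: drop; pos0(id23) recv 84: fwd
After round 1: 3 messages still in flight

Answer: 3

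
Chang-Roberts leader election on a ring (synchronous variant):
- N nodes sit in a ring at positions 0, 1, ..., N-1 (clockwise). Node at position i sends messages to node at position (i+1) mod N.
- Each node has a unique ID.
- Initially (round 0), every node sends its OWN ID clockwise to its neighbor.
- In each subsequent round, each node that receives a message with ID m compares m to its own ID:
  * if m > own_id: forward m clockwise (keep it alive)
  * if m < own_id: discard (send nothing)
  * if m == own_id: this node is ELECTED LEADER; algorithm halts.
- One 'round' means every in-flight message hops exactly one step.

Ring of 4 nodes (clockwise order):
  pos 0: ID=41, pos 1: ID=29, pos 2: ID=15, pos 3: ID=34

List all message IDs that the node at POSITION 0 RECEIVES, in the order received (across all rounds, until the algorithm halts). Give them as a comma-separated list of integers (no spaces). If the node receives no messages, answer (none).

Answer: 34,41

Derivation:
Round 1: pos1(id29) recv 41: fwd; pos2(id15) recv 29: fwd; pos3(id34) recv 15: drop; pos0(id41) recv 34: drop
Round 2: pos2(id15) recv 41: fwd; pos3(id34) recv 29: drop
Round 3: pos3(id34) recv 41: fwd
Round 4: pos0(id41) recv 41: ELECTED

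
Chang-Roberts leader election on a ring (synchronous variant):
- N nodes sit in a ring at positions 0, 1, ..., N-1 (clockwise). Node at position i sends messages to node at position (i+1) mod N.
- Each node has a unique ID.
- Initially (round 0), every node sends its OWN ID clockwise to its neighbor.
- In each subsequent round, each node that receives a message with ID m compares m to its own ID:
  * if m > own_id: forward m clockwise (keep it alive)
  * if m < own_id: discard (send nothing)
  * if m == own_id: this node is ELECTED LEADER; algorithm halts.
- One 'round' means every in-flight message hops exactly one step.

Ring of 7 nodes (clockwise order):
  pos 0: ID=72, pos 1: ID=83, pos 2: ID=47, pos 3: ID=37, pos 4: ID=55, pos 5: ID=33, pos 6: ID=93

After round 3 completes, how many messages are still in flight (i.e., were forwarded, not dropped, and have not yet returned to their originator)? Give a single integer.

Round 1: pos1(id83) recv 72: drop; pos2(id47) recv 83: fwd; pos3(id37) recv 47: fwd; pos4(id55) recv 37: drop; pos5(id33) recv 55: fwd; pos6(id93) recv 33: drop; pos0(id72) recv 93: fwd
Round 2: pos3(id37) recv 83: fwd; pos4(id55) recv 47: drop; pos6(id93) recv 55: drop; pos1(id83) recv 93: fwd
Round 3: pos4(id55) recv 83: fwd; pos2(id47) recv 93: fwd
After round 3: 2 messages still in flight

Answer: 2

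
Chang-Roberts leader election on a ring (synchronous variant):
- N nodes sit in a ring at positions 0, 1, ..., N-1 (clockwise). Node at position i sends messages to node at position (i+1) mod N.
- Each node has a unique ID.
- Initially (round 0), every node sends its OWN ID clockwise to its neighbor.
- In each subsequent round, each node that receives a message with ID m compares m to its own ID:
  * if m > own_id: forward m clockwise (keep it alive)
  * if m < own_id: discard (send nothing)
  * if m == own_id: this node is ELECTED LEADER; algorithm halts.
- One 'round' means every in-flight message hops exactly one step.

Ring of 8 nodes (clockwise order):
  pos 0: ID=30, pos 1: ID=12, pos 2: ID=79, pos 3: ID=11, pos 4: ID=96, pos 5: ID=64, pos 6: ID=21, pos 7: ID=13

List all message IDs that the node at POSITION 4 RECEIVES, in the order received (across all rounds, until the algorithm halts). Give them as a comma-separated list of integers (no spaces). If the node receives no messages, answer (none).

Round 1: pos1(id12) recv 30: fwd; pos2(id79) recv 12: drop; pos3(id11) recv 79: fwd; pos4(id96) recv 11: drop; pos5(id64) recv 96: fwd; pos6(id21) recv 64: fwd; pos7(id13) recv 21: fwd; pos0(id30) recv 13: drop
Round 2: pos2(id79) recv 30: drop; pos4(id96) recv 79: drop; pos6(id21) recv 96: fwd; pos7(id13) recv 64: fwd; pos0(id30) recv 21: drop
Round 3: pos7(id13) recv 96: fwd; pos0(id30) recv 64: fwd
Round 4: pos0(id30) recv 96: fwd; pos1(id12) recv 64: fwd
Round 5: pos1(id12) recv 96: fwd; pos2(id79) recv 64: drop
Round 6: pos2(id79) recv 96: fwd
Round 7: pos3(id11) recv 96: fwd
Round 8: pos4(id96) recv 96: ELECTED

Answer: 11,79,96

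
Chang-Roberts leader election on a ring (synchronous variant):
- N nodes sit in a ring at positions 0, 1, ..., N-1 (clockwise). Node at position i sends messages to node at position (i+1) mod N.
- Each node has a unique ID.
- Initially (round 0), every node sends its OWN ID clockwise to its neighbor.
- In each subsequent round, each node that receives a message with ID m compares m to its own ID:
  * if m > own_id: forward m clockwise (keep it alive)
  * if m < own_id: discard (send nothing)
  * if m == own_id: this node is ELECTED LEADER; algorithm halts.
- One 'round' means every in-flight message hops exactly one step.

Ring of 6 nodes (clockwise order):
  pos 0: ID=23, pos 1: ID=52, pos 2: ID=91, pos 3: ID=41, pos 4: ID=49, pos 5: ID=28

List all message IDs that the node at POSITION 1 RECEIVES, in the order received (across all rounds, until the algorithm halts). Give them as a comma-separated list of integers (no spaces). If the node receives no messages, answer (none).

Answer: 23,28,49,91

Derivation:
Round 1: pos1(id52) recv 23: drop; pos2(id91) recv 52: drop; pos3(id41) recv 91: fwd; pos4(id49) recv 41: drop; pos5(id28) recv 49: fwd; pos0(id23) recv 28: fwd
Round 2: pos4(id49) recv 91: fwd; pos0(id23) recv 49: fwd; pos1(id52) recv 28: drop
Round 3: pos5(id28) recv 91: fwd; pos1(id52) recv 49: drop
Round 4: pos0(id23) recv 91: fwd
Round 5: pos1(id52) recv 91: fwd
Round 6: pos2(id91) recv 91: ELECTED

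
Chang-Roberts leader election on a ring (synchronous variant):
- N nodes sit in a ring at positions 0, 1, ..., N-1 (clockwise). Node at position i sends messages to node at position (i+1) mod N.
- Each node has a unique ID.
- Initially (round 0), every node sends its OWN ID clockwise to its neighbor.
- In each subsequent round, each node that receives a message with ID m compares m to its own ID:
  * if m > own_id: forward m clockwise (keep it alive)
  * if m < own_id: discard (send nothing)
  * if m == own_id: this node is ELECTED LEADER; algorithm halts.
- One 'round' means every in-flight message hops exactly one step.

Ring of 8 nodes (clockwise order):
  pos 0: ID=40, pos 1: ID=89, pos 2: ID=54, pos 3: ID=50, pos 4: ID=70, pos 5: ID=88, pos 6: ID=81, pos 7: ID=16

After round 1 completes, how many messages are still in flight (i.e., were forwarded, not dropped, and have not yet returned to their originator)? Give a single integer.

Answer: 4

Derivation:
Round 1: pos1(id89) recv 40: drop; pos2(id54) recv 89: fwd; pos3(id50) recv 54: fwd; pos4(id70) recv 50: drop; pos5(id88) recv 70: drop; pos6(id81) recv 88: fwd; pos7(id16) recv 81: fwd; pos0(id40) recv 16: drop
After round 1: 4 messages still in flight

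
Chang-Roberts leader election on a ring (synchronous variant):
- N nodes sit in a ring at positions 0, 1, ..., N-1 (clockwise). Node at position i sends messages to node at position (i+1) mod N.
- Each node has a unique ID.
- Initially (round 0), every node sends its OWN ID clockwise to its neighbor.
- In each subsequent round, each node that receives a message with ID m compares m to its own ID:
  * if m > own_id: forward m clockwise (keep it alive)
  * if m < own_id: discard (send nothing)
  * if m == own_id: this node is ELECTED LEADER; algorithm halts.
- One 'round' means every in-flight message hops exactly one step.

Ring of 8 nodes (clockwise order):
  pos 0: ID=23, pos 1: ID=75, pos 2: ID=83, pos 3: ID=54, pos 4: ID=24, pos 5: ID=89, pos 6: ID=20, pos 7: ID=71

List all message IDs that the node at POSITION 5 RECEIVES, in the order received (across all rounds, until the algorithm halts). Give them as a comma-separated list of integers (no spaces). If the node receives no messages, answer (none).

Round 1: pos1(id75) recv 23: drop; pos2(id83) recv 75: drop; pos3(id54) recv 83: fwd; pos4(id24) recv 54: fwd; pos5(id89) recv 24: drop; pos6(id20) recv 89: fwd; pos7(id71) recv 20: drop; pos0(id23) recv 71: fwd
Round 2: pos4(id24) recv 83: fwd; pos5(id89) recv 54: drop; pos7(id71) recv 89: fwd; pos1(id75) recv 71: drop
Round 3: pos5(id89) recv 83: drop; pos0(id23) recv 89: fwd
Round 4: pos1(id75) recv 89: fwd
Round 5: pos2(id83) recv 89: fwd
Round 6: pos3(id54) recv 89: fwd
Round 7: pos4(id24) recv 89: fwd
Round 8: pos5(id89) recv 89: ELECTED

Answer: 24,54,83,89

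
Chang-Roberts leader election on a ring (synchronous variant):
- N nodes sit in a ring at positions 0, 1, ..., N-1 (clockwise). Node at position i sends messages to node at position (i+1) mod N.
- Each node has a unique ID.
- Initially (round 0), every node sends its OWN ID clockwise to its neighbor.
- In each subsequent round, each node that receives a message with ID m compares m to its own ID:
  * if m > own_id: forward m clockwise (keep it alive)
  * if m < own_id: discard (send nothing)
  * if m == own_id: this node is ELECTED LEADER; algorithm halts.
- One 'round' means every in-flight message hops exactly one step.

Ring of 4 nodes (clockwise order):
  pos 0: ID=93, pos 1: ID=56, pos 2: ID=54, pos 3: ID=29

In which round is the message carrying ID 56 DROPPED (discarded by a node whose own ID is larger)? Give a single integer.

Answer: 3

Derivation:
Round 1: pos1(id56) recv 93: fwd; pos2(id54) recv 56: fwd; pos3(id29) recv 54: fwd; pos0(id93) recv 29: drop
Round 2: pos2(id54) recv 93: fwd; pos3(id29) recv 56: fwd; pos0(id93) recv 54: drop
Round 3: pos3(id29) recv 93: fwd; pos0(id93) recv 56: drop
Round 4: pos0(id93) recv 93: ELECTED
Message ID 56 originates at pos 1; dropped at pos 0 in round 3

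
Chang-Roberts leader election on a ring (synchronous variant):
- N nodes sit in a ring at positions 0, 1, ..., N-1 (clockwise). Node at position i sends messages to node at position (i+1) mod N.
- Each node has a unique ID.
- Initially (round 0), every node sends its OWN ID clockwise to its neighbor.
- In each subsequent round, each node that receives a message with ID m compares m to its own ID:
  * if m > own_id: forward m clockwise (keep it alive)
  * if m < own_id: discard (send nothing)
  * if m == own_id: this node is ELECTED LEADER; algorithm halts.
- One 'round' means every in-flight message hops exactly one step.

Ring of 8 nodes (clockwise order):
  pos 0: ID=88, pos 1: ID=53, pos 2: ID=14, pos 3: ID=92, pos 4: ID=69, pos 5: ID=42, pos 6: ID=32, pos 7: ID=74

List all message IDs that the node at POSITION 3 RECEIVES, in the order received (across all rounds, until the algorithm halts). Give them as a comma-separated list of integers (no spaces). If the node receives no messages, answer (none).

Round 1: pos1(id53) recv 88: fwd; pos2(id14) recv 53: fwd; pos3(id92) recv 14: drop; pos4(id69) recv 92: fwd; pos5(id42) recv 69: fwd; pos6(id32) recv 42: fwd; pos7(id74) recv 32: drop; pos0(id88) recv 74: drop
Round 2: pos2(id14) recv 88: fwd; pos3(id92) recv 53: drop; pos5(id42) recv 92: fwd; pos6(id32) recv 69: fwd; pos7(id74) recv 42: drop
Round 3: pos3(id92) recv 88: drop; pos6(id32) recv 92: fwd; pos7(id74) recv 69: drop
Round 4: pos7(id74) recv 92: fwd
Round 5: pos0(id88) recv 92: fwd
Round 6: pos1(id53) recv 92: fwd
Round 7: pos2(id14) recv 92: fwd
Round 8: pos3(id92) recv 92: ELECTED

Answer: 14,53,88,92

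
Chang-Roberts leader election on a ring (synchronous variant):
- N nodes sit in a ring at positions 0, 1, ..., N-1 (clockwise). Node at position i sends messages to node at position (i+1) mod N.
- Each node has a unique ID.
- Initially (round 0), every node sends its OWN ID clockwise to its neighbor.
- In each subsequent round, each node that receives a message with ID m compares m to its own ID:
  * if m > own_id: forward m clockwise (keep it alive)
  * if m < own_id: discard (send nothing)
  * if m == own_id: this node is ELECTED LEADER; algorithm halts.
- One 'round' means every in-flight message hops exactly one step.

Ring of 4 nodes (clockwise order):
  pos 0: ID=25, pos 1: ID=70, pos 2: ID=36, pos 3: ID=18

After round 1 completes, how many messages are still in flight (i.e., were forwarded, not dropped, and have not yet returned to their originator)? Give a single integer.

Answer: 2

Derivation:
Round 1: pos1(id70) recv 25: drop; pos2(id36) recv 70: fwd; pos3(id18) recv 36: fwd; pos0(id25) recv 18: drop
After round 1: 2 messages still in flight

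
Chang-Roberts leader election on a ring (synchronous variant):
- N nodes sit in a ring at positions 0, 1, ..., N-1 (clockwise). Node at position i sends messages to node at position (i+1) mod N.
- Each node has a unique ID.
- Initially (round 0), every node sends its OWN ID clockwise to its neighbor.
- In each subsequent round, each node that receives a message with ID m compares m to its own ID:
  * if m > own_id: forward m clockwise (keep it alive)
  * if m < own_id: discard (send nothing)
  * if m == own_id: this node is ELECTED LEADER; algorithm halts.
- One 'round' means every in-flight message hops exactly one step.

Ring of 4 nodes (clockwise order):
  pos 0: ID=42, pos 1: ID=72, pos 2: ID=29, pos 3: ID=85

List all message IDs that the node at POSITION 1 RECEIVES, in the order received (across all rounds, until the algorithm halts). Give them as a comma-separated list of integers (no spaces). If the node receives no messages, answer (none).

Answer: 42,85

Derivation:
Round 1: pos1(id72) recv 42: drop; pos2(id29) recv 72: fwd; pos3(id85) recv 29: drop; pos0(id42) recv 85: fwd
Round 2: pos3(id85) recv 72: drop; pos1(id72) recv 85: fwd
Round 3: pos2(id29) recv 85: fwd
Round 4: pos3(id85) recv 85: ELECTED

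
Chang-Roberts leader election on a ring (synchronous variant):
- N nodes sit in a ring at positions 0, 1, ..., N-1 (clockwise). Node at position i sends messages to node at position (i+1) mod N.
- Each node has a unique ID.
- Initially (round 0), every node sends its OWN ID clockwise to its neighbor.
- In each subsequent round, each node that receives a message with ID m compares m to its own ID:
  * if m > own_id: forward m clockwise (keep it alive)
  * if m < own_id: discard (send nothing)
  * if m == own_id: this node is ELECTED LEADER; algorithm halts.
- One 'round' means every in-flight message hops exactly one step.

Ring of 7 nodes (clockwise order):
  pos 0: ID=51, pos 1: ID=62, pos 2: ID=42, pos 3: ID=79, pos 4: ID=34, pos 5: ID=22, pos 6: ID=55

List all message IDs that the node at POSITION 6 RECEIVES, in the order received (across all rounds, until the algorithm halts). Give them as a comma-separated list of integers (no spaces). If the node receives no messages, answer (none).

Round 1: pos1(id62) recv 51: drop; pos2(id42) recv 62: fwd; pos3(id79) recv 42: drop; pos4(id34) recv 79: fwd; pos5(id22) recv 34: fwd; pos6(id55) recv 22: drop; pos0(id51) recv 55: fwd
Round 2: pos3(id79) recv 62: drop; pos5(id22) recv 79: fwd; pos6(id55) recv 34: drop; pos1(id62) recv 55: drop
Round 3: pos6(id55) recv 79: fwd
Round 4: pos0(id51) recv 79: fwd
Round 5: pos1(id62) recv 79: fwd
Round 6: pos2(id42) recv 79: fwd
Round 7: pos3(id79) recv 79: ELECTED

Answer: 22,34,79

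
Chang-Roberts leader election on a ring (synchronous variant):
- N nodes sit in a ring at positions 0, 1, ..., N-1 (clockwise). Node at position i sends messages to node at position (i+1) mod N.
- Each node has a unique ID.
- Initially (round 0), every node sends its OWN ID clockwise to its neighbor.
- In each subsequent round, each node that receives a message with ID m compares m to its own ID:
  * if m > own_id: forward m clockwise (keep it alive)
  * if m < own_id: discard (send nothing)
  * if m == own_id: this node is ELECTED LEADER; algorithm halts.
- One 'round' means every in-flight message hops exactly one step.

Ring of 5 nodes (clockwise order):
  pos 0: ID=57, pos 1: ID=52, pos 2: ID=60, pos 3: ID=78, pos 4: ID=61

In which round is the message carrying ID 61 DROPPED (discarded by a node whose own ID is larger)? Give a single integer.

Round 1: pos1(id52) recv 57: fwd; pos2(id60) recv 52: drop; pos3(id78) recv 60: drop; pos4(id61) recv 78: fwd; pos0(id57) recv 61: fwd
Round 2: pos2(id60) recv 57: drop; pos0(id57) recv 78: fwd; pos1(id52) recv 61: fwd
Round 3: pos1(id52) recv 78: fwd; pos2(id60) recv 61: fwd
Round 4: pos2(id60) recv 78: fwd; pos3(id78) recv 61: drop
Round 5: pos3(id78) recv 78: ELECTED
Message ID 61 originates at pos 4; dropped at pos 3 in round 4

Answer: 4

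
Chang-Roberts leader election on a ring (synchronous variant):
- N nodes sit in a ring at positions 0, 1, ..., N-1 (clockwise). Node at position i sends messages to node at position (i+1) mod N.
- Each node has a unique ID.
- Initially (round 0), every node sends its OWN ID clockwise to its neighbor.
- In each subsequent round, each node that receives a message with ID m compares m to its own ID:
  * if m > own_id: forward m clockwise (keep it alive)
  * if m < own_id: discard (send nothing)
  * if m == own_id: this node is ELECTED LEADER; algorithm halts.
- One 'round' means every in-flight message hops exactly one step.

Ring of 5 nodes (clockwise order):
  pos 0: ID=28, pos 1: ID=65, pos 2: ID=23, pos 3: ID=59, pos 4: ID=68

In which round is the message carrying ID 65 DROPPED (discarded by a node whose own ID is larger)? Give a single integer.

Answer: 3

Derivation:
Round 1: pos1(id65) recv 28: drop; pos2(id23) recv 65: fwd; pos3(id59) recv 23: drop; pos4(id68) recv 59: drop; pos0(id28) recv 68: fwd
Round 2: pos3(id59) recv 65: fwd; pos1(id65) recv 68: fwd
Round 3: pos4(id68) recv 65: drop; pos2(id23) recv 68: fwd
Round 4: pos3(id59) recv 68: fwd
Round 5: pos4(id68) recv 68: ELECTED
Message ID 65 originates at pos 1; dropped at pos 4 in round 3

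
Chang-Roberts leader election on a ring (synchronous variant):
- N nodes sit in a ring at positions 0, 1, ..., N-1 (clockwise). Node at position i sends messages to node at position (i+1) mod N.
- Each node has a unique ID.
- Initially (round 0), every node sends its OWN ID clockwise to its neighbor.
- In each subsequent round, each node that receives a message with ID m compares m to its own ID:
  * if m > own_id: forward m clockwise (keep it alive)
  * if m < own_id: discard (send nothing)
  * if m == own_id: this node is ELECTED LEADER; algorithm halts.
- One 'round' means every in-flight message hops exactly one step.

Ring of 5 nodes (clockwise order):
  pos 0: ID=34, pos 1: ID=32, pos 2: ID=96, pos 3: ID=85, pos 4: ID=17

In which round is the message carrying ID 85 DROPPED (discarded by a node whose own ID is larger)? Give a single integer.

Answer: 4

Derivation:
Round 1: pos1(id32) recv 34: fwd; pos2(id96) recv 32: drop; pos3(id85) recv 96: fwd; pos4(id17) recv 85: fwd; pos0(id34) recv 17: drop
Round 2: pos2(id96) recv 34: drop; pos4(id17) recv 96: fwd; pos0(id34) recv 85: fwd
Round 3: pos0(id34) recv 96: fwd; pos1(id32) recv 85: fwd
Round 4: pos1(id32) recv 96: fwd; pos2(id96) recv 85: drop
Round 5: pos2(id96) recv 96: ELECTED
Message ID 85 originates at pos 3; dropped at pos 2 in round 4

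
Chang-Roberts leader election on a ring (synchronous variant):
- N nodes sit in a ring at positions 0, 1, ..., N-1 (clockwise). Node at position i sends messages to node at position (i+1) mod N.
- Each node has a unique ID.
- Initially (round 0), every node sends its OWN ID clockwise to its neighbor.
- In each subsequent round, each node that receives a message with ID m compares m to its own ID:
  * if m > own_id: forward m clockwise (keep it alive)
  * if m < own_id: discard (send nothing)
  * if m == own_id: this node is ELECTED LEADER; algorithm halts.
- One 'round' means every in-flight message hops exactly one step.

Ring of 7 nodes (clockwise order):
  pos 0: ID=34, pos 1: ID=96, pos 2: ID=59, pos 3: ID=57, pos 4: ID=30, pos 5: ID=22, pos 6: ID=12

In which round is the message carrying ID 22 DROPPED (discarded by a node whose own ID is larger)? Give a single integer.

Answer: 2

Derivation:
Round 1: pos1(id96) recv 34: drop; pos2(id59) recv 96: fwd; pos3(id57) recv 59: fwd; pos4(id30) recv 57: fwd; pos5(id22) recv 30: fwd; pos6(id12) recv 22: fwd; pos0(id34) recv 12: drop
Round 2: pos3(id57) recv 96: fwd; pos4(id30) recv 59: fwd; pos5(id22) recv 57: fwd; pos6(id12) recv 30: fwd; pos0(id34) recv 22: drop
Round 3: pos4(id30) recv 96: fwd; pos5(id22) recv 59: fwd; pos6(id12) recv 57: fwd; pos0(id34) recv 30: drop
Round 4: pos5(id22) recv 96: fwd; pos6(id12) recv 59: fwd; pos0(id34) recv 57: fwd
Round 5: pos6(id12) recv 96: fwd; pos0(id34) recv 59: fwd; pos1(id96) recv 57: drop
Round 6: pos0(id34) recv 96: fwd; pos1(id96) recv 59: drop
Round 7: pos1(id96) recv 96: ELECTED
Message ID 22 originates at pos 5; dropped at pos 0 in round 2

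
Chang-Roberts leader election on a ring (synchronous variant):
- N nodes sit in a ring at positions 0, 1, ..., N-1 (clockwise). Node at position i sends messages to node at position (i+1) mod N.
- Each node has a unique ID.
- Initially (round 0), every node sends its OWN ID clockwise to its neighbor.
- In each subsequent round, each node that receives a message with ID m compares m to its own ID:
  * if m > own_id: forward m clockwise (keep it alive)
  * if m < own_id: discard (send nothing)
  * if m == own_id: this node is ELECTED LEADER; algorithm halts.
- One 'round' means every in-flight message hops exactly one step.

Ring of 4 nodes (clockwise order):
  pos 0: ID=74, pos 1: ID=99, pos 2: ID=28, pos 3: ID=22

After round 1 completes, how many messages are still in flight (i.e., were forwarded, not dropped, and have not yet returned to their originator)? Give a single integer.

Round 1: pos1(id99) recv 74: drop; pos2(id28) recv 99: fwd; pos3(id22) recv 28: fwd; pos0(id74) recv 22: drop
After round 1: 2 messages still in flight

Answer: 2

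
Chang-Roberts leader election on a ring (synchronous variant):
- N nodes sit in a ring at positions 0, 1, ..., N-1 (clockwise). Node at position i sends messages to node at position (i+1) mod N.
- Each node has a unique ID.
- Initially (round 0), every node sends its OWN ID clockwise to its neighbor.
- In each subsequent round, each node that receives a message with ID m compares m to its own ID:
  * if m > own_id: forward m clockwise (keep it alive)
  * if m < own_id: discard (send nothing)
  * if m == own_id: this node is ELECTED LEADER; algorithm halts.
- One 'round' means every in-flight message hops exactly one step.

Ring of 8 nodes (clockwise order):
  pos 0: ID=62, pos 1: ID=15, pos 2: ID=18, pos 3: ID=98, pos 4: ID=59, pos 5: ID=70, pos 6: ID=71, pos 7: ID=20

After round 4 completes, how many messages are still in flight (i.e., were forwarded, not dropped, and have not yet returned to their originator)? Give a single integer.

Round 1: pos1(id15) recv 62: fwd; pos2(id18) recv 15: drop; pos3(id98) recv 18: drop; pos4(id59) recv 98: fwd; pos5(id70) recv 59: drop; pos6(id71) recv 70: drop; pos7(id20) recv 71: fwd; pos0(id62) recv 20: drop
Round 2: pos2(id18) recv 62: fwd; pos5(id70) recv 98: fwd; pos0(id62) recv 71: fwd
Round 3: pos3(id98) recv 62: drop; pos6(id71) recv 98: fwd; pos1(id15) recv 71: fwd
Round 4: pos7(id20) recv 98: fwd; pos2(id18) recv 71: fwd
After round 4: 2 messages still in flight

Answer: 2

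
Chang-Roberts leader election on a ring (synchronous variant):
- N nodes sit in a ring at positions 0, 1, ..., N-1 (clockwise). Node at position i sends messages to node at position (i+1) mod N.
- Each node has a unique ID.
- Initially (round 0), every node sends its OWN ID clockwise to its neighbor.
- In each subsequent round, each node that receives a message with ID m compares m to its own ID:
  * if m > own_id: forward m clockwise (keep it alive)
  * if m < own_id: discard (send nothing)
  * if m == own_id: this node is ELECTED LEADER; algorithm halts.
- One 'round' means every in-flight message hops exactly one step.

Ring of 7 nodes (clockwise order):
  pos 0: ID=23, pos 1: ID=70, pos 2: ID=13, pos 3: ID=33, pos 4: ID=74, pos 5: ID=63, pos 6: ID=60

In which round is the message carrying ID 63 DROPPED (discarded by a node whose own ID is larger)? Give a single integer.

Answer: 3

Derivation:
Round 1: pos1(id70) recv 23: drop; pos2(id13) recv 70: fwd; pos3(id33) recv 13: drop; pos4(id74) recv 33: drop; pos5(id63) recv 74: fwd; pos6(id60) recv 63: fwd; pos0(id23) recv 60: fwd
Round 2: pos3(id33) recv 70: fwd; pos6(id60) recv 74: fwd; pos0(id23) recv 63: fwd; pos1(id70) recv 60: drop
Round 3: pos4(id74) recv 70: drop; pos0(id23) recv 74: fwd; pos1(id70) recv 63: drop
Round 4: pos1(id70) recv 74: fwd
Round 5: pos2(id13) recv 74: fwd
Round 6: pos3(id33) recv 74: fwd
Round 7: pos4(id74) recv 74: ELECTED
Message ID 63 originates at pos 5; dropped at pos 1 in round 3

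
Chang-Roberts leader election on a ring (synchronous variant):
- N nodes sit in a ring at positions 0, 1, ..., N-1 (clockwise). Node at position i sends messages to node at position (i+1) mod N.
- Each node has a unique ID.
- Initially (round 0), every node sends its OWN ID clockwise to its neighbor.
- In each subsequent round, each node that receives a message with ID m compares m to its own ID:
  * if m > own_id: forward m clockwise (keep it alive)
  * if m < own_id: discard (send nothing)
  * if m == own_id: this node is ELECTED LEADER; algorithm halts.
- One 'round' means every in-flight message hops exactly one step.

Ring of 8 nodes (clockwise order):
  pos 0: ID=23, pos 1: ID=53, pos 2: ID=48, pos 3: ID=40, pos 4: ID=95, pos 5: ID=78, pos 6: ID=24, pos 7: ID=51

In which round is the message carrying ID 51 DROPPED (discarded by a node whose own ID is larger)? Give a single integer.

Answer: 2

Derivation:
Round 1: pos1(id53) recv 23: drop; pos2(id48) recv 53: fwd; pos3(id40) recv 48: fwd; pos4(id95) recv 40: drop; pos5(id78) recv 95: fwd; pos6(id24) recv 78: fwd; pos7(id51) recv 24: drop; pos0(id23) recv 51: fwd
Round 2: pos3(id40) recv 53: fwd; pos4(id95) recv 48: drop; pos6(id24) recv 95: fwd; pos7(id51) recv 78: fwd; pos1(id53) recv 51: drop
Round 3: pos4(id95) recv 53: drop; pos7(id51) recv 95: fwd; pos0(id23) recv 78: fwd
Round 4: pos0(id23) recv 95: fwd; pos1(id53) recv 78: fwd
Round 5: pos1(id53) recv 95: fwd; pos2(id48) recv 78: fwd
Round 6: pos2(id48) recv 95: fwd; pos3(id40) recv 78: fwd
Round 7: pos3(id40) recv 95: fwd; pos4(id95) recv 78: drop
Round 8: pos4(id95) recv 95: ELECTED
Message ID 51 originates at pos 7; dropped at pos 1 in round 2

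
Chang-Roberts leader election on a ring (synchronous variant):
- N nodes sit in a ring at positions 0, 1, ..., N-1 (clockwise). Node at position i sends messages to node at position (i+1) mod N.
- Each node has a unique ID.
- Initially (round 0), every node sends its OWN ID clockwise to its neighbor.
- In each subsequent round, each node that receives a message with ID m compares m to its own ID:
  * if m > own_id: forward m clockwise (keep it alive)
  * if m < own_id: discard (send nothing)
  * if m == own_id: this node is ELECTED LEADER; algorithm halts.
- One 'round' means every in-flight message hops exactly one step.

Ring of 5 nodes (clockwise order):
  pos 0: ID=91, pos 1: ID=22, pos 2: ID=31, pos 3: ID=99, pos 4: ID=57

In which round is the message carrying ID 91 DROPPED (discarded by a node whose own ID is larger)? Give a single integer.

Answer: 3

Derivation:
Round 1: pos1(id22) recv 91: fwd; pos2(id31) recv 22: drop; pos3(id99) recv 31: drop; pos4(id57) recv 99: fwd; pos0(id91) recv 57: drop
Round 2: pos2(id31) recv 91: fwd; pos0(id91) recv 99: fwd
Round 3: pos3(id99) recv 91: drop; pos1(id22) recv 99: fwd
Round 4: pos2(id31) recv 99: fwd
Round 5: pos3(id99) recv 99: ELECTED
Message ID 91 originates at pos 0; dropped at pos 3 in round 3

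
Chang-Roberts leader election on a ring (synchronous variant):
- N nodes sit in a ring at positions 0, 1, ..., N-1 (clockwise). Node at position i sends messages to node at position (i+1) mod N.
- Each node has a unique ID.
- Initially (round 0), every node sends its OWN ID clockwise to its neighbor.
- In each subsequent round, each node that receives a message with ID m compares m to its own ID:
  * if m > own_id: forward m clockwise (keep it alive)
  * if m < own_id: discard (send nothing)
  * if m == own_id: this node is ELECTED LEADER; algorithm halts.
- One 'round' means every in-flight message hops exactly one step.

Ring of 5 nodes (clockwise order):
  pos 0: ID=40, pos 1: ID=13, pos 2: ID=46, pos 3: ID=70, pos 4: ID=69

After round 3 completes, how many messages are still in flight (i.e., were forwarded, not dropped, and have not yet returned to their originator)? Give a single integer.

Answer: 2

Derivation:
Round 1: pos1(id13) recv 40: fwd; pos2(id46) recv 13: drop; pos3(id70) recv 46: drop; pos4(id69) recv 70: fwd; pos0(id40) recv 69: fwd
Round 2: pos2(id46) recv 40: drop; pos0(id40) recv 70: fwd; pos1(id13) recv 69: fwd
Round 3: pos1(id13) recv 70: fwd; pos2(id46) recv 69: fwd
After round 3: 2 messages still in flight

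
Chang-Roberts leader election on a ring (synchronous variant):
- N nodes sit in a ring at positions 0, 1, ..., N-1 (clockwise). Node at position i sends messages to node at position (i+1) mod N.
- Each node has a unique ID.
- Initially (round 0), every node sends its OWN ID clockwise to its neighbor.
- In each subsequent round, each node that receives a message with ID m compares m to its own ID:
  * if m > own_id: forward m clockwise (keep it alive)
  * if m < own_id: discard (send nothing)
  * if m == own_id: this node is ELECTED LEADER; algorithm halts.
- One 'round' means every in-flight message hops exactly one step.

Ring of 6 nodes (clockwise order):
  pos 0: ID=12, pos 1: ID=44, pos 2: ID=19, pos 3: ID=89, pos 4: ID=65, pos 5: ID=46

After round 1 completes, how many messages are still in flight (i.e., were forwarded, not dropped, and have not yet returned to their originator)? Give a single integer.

Round 1: pos1(id44) recv 12: drop; pos2(id19) recv 44: fwd; pos3(id89) recv 19: drop; pos4(id65) recv 89: fwd; pos5(id46) recv 65: fwd; pos0(id12) recv 46: fwd
After round 1: 4 messages still in flight

Answer: 4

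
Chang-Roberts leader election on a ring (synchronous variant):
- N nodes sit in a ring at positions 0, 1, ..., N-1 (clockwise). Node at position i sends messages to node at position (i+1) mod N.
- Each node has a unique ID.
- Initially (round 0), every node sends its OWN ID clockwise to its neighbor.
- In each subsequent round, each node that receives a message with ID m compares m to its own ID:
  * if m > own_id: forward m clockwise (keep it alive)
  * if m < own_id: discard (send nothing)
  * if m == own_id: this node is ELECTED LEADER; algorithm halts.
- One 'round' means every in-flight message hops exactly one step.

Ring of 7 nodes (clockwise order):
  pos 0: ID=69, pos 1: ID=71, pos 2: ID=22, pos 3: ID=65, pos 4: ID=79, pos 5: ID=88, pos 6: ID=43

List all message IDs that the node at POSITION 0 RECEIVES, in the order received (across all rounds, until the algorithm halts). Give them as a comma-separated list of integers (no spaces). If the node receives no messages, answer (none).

Answer: 43,88

Derivation:
Round 1: pos1(id71) recv 69: drop; pos2(id22) recv 71: fwd; pos3(id65) recv 22: drop; pos4(id79) recv 65: drop; pos5(id88) recv 79: drop; pos6(id43) recv 88: fwd; pos0(id69) recv 43: drop
Round 2: pos3(id65) recv 71: fwd; pos0(id69) recv 88: fwd
Round 3: pos4(id79) recv 71: drop; pos1(id71) recv 88: fwd
Round 4: pos2(id22) recv 88: fwd
Round 5: pos3(id65) recv 88: fwd
Round 6: pos4(id79) recv 88: fwd
Round 7: pos5(id88) recv 88: ELECTED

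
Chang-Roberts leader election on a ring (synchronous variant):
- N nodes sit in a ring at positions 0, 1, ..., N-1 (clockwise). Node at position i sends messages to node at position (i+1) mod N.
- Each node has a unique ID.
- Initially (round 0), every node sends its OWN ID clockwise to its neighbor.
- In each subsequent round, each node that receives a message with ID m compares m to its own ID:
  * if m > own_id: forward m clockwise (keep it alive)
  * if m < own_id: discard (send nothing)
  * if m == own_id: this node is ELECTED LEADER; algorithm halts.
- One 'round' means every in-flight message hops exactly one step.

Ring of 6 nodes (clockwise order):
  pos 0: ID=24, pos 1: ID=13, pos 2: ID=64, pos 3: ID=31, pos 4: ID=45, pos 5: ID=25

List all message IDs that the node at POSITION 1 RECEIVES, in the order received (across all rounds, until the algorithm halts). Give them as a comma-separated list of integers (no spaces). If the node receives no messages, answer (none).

Answer: 24,25,45,64

Derivation:
Round 1: pos1(id13) recv 24: fwd; pos2(id64) recv 13: drop; pos3(id31) recv 64: fwd; pos4(id45) recv 31: drop; pos5(id25) recv 45: fwd; pos0(id24) recv 25: fwd
Round 2: pos2(id64) recv 24: drop; pos4(id45) recv 64: fwd; pos0(id24) recv 45: fwd; pos1(id13) recv 25: fwd
Round 3: pos5(id25) recv 64: fwd; pos1(id13) recv 45: fwd; pos2(id64) recv 25: drop
Round 4: pos0(id24) recv 64: fwd; pos2(id64) recv 45: drop
Round 5: pos1(id13) recv 64: fwd
Round 6: pos2(id64) recv 64: ELECTED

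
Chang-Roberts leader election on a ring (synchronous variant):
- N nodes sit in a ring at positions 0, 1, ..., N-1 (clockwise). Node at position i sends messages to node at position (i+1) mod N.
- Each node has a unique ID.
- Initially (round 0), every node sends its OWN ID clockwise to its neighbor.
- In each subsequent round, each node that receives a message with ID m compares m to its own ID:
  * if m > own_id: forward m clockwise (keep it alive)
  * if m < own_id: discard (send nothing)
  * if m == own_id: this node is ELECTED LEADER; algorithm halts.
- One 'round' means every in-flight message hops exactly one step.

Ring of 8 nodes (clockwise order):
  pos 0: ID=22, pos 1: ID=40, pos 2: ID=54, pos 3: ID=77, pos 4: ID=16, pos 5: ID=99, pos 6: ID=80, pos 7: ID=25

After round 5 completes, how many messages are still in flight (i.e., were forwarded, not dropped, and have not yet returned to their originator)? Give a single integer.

Answer: 2

Derivation:
Round 1: pos1(id40) recv 22: drop; pos2(id54) recv 40: drop; pos3(id77) recv 54: drop; pos4(id16) recv 77: fwd; pos5(id99) recv 16: drop; pos6(id80) recv 99: fwd; pos7(id25) recv 80: fwd; pos0(id22) recv 25: fwd
Round 2: pos5(id99) recv 77: drop; pos7(id25) recv 99: fwd; pos0(id22) recv 80: fwd; pos1(id40) recv 25: drop
Round 3: pos0(id22) recv 99: fwd; pos1(id40) recv 80: fwd
Round 4: pos1(id40) recv 99: fwd; pos2(id54) recv 80: fwd
Round 5: pos2(id54) recv 99: fwd; pos3(id77) recv 80: fwd
After round 5: 2 messages still in flight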